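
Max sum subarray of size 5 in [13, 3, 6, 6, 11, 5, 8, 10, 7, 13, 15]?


[0:5]: 39
[1:6]: 31
[2:7]: 36
[3:8]: 40
[4:9]: 41
[5:10]: 43
[6:11]: 53

Max: 53 at [6:11]


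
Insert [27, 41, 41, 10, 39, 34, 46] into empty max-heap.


Insert 27: [27]
Insert 41: [41, 27]
Insert 41: [41, 27, 41]
Insert 10: [41, 27, 41, 10]
Insert 39: [41, 39, 41, 10, 27]
Insert 34: [41, 39, 41, 10, 27, 34]
Insert 46: [46, 39, 41, 10, 27, 34, 41]

Final heap: [46, 39, 41, 10, 27, 34, 41]


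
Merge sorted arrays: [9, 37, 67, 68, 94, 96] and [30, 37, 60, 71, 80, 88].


Take 9 from A
Take 30 from B
Take 37 from A
Take 37 from B
Take 60 from B
Take 67 from A
Take 68 from A
Take 71 from B
Take 80 from B
Take 88 from B

Merged: [9, 30, 37, 37, 60, 67, 68, 71, 80, 88, 94, 96]


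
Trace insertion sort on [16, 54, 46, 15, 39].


Initial: [16, 54, 46, 15, 39]
Insert 54: [16, 54, 46, 15, 39]
Insert 46: [16, 46, 54, 15, 39]
Insert 15: [15, 16, 46, 54, 39]
Insert 39: [15, 16, 39, 46, 54]

Sorted: [15, 16, 39, 46, 54]


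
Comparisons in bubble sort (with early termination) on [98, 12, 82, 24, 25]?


Algorithm: bubble sort (with early termination)
Input: [98, 12, 82, 24, 25]
Sorted: [12, 24, 25, 82, 98]

9


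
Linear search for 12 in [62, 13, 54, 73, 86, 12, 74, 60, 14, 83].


i=0: 62!=12
i=1: 13!=12
i=2: 54!=12
i=3: 73!=12
i=4: 86!=12
i=5: 12==12 found!

Found at 5, 6 comps


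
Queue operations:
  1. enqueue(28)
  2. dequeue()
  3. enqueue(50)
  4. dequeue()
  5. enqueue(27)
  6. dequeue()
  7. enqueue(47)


enqueue(28) -> [28]
dequeue()->28, []
enqueue(50) -> [50]
dequeue()->50, []
enqueue(27) -> [27]
dequeue()->27, []
enqueue(47) -> [47]

Final queue: [47]


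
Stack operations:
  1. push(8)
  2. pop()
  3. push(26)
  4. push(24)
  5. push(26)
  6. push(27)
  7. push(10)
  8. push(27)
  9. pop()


push(8) -> [8]
pop()->8, []
push(26) -> [26]
push(24) -> [26, 24]
push(26) -> [26, 24, 26]
push(27) -> [26, 24, 26, 27]
push(10) -> [26, 24, 26, 27, 10]
push(27) -> [26, 24, 26, 27, 10, 27]
pop()->27, [26, 24, 26, 27, 10]

Final stack: [26, 24, 26, 27, 10]


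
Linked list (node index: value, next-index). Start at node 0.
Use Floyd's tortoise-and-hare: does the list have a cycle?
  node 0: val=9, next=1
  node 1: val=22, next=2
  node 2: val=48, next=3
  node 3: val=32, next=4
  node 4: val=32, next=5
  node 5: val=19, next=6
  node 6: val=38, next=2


Floyd's tortoise (slow, +1) and hare (fast, +2):
  init: slow=0, fast=0
  step 1: slow=1, fast=2
  step 2: slow=2, fast=4
  step 3: slow=3, fast=6
  step 4: slow=4, fast=3
  step 5: slow=5, fast=5
  slow == fast at node 5: cycle detected

Cycle: yes


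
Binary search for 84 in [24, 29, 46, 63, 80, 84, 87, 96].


Step 1: lo=0, hi=7, mid=3, val=63
Step 2: lo=4, hi=7, mid=5, val=84

Found at index 5


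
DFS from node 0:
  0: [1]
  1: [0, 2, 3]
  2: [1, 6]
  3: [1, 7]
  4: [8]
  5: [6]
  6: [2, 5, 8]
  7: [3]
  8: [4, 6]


Visit 0, push [1]
Visit 1, push [3, 2]
Visit 2, push [6]
Visit 6, push [8, 5]
Visit 5, push []
Visit 8, push [4]
Visit 4, push []
Visit 3, push [7]
Visit 7, push []

DFS order: [0, 1, 2, 6, 5, 8, 4, 3, 7]


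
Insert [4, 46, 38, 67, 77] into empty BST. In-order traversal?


Insert 4: root
Insert 46: R from 4
Insert 38: R from 4 -> L from 46
Insert 67: R from 4 -> R from 46
Insert 77: R from 4 -> R from 46 -> R from 67

In-order: [4, 38, 46, 67, 77]


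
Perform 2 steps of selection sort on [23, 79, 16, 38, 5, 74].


Initial: [23, 79, 16, 38, 5, 74]
Step 1: min=5 at 4
  Swap: [5, 79, 16, 38, 23, 74]
Step 2: min=16 at 2
  Swap: [5, 16, 79, 38, 23, 74]

After 2 steps: [5, 16, 79, 38, 23, 74]


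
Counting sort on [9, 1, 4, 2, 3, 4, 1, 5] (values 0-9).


Input: [9, 1, 4, 2, 3, 4, 1, 5]
Counts: [0, 2, 1, 1, 2, 1, 0, 0, 0, 1]

Sorted: [1, 1, 2, 3, 4, 4, 5, 9]


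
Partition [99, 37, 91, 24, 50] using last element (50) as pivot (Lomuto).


Pivot: 50
  37 <= 50: swap -> [37, 99, 91, 24, 50]
  24 <= 50: swap -> [37, 24, 91, 99, 50]
Place pivot at 2: [37, 24, 50, 99, 91]

Partitioned: [37, 24, 50, 99, 91]


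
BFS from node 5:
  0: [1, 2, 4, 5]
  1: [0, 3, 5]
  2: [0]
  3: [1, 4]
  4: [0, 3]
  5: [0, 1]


Visit 5, enqueue [0, 1]
Visit 0, enqueue [2, 4]
Visit 1, enqueue [3]
Visit 2, enqueue []
Visit 4, enqueue []
Visit 3, enqueue []

BFS order: [5, 0, 1, 2, 4, 3]


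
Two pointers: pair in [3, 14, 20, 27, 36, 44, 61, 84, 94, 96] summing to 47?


lo=0(3)+hi=9(96)=99
lo=0(3)+hi=8(94)=97
lo=0(3)+hi=7(84)=87
lo=0(3)+hi=6(61)=64
lo=0(3)+hi=5(44)=47

Yes: 3+44=47


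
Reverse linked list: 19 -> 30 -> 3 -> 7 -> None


Step 1: curr=19, set curr.next=prev(None) | reversed so far: 19
Step 2: curr=30, set curr.next=prev(19) | reversed so far: 30 -> 19
Step 3: curr=3, set curr.next=prev(30) | reversed so far: 3 -> 30 -> 19
Step 4: curr=7, set curr.next=prev(3) | reversed so far: 7 -> 3 -> 30 -> 19

7 -> 3 -> 30 -> 19 -> None


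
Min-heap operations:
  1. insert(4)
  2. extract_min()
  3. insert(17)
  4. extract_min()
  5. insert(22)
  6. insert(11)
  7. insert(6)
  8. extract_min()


insert(4) -> [4]
extract_min()->4, []
insert(17) -> [17]
extract_min()->17, []
insert(22) -> [22]
insert(11) -> [11, 22]
insert(6) -> [6, 22, 11]
extract_min()->6, [11, 22]

Final heap: [11, 22]


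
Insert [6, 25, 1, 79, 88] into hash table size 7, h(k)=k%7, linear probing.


Insert 6: h=6 -> slot 6
Insert 25: h=4 -> slot 4
Insert 1: h=1 -> slot 1
Insert 79: h=2 -> slot 2
Insert 88: h=4, 1 probes -> slot 5

Table: [None, 1, 79, None, 25, 88, 6]


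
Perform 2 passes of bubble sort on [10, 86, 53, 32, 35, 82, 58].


Initial: [10, 86, 53, 32, 35, 82, 58]
Pass 1: [10, 53, 32, 35, 82, 58, 86] (5 swaps)
Pass 2: [10, 32, 35, 53, 58, 82, 86] (3 swaps)

After 2 passes: [10, 32, 35, 53, 58, 82, 86]


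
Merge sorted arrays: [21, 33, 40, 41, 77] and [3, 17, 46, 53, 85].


Take 3 from B
Take 17 from B
Take 21 from A
Take 33 from A
Take 40 from A
Take 41 from A
Take 46 from B
Take 53 from B
Take 77 from A

Merged: [3, 17, 21, 33, 40, 41, 46, 53, 77, 85]


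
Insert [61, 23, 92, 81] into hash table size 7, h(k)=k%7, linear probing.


Insert 61: h=5 -> slot 5
Insert 23: h=2 -> slot 2
Insert 92: h=1 -> slot 1
Insert 81: h=4 -> slot 4

Table: [None, 92, 23, None, 81, 61, None]


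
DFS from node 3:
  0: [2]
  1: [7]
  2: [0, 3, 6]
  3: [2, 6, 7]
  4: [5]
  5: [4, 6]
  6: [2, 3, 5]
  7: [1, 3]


Visit 3, push [7, 6, 2]
Visit 2, push [6, 0]
Visit 0, push []
Visit 6, push [5]
Visit 5, push [4]
Visit 4, push []
Visit 7, push [1]
Visit 1, push []

DFS order: [3, 2, 0, 6, 5, 4, 7, 1]


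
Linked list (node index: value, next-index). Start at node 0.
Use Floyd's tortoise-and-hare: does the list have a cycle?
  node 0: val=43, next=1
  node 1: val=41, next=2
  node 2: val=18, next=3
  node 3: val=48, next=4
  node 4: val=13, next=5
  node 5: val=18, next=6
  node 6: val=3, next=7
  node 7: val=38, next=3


Floyd's tortoise (slow, +1) and hare (fast, +2):
  init: slow=0, fast=0
  step 1: slow=1, fast=2
  step 2: slow=2, fast=4
  step 3: slow=3, fast=6
  step 4: slow=4, fast=3
  step 5: slow=5, fast=5
  slow == fast at node 5: cycle detected

Cycle: yes


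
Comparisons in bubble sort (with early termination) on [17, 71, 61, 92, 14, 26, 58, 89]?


Algorithm: bubble sort (with early termination)
Input: [17, 71, 61, 92, 14, 26, 58, 89]
Sorted: [14, 17, 26, 58, 61, 71, 89, 92]

25


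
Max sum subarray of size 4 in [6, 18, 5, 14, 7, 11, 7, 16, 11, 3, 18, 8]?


[0:4]: 43
[1:5]: 44
[2:6]: 37
[3:7]: 39
[4:8]: 41
[5:9]: 45
[6:10]: 37
[7:11]: 48
[8:12]: 40

Max: 48 at [7:11]


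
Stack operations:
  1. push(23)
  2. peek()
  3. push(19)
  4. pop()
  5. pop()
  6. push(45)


push(23) -> [23]
peek()->23
push(19) -> [23, 19]
pop()->19, [23]
pop()->23, []
push(45) -> [45]

Final stack: [45]


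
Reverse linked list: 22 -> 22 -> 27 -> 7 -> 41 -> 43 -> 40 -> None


Step 1: curr=22, set curr.next=prev(None) | reversed so far: 22
Step 2: curr=22, set curr.next=prev(22) | reversed so far: 22 -> 22
Step 3: curr=27, set curr.next=prev(22) | reversed so far: 27 -> 22 -> 22
Step 4: curr=7, set curr.next=prev(27) | reversed so far: 7 -> 27 -> 22 -> 22
Step 5: curr=41, set curr.next=prev(7) | reversed so far: 41 -> 7 -> 27 -> 22 -> 22
Step 6: curr=43, set curr.next=prev(41) | reversed so far: 43 -> 41 -> 7 -> 27 -> 22 -> 22
Step 7: curr=40, set curr.next=prev(43) | reversed so far: 40 -> 43 -> 41 -> 7 -> 27 -> 22 -> 22

40 -> 43 -> 41 -> 7 -> 27 -> 22 -> 22 -> None


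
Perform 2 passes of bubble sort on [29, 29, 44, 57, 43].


Initial: [29, 29, 44, 57, 43]
Pass 1: [29, 29, 44, 43, 57] (1 swaps)
Pass 2: [29, 29, 43, 44, 57] (1 swaps)

After 2 passes: [29, 29, 43, 44, 57]


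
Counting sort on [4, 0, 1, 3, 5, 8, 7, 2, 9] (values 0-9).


Input: [4, 0, 1, 3, 5, 8, 7, 2, 9]
Counts: [1, 1, 1, 1, 1, 1, 0, 1, 1, 1]

Sorted: [0, 1, 2, 3, 4, 5, 7, 8, 9]


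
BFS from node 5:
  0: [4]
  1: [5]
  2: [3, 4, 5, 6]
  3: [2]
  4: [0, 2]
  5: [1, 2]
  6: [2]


Visit 5, enqueue [1, 2]
Visit 1, enqueue []
Visit 2, enqueue [3, 4, 6]
Visit 3, enqueue []
Visit 4, enqueue [0]
Visit 6, enqueue []
Visit 0, enqueue []

BFS order: [5, 1, 2, 3, 4, 6, 0]


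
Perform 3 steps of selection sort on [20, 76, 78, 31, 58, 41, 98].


Initial: [20, 76, 78, 31, 58, 41, 98]
Step 1: min=20 at 0
  Swap: [20, 76, 78, 31, 58, 41, 98]
Step 2: min=31 at 3
  Swap: [20, 31, 78, 76, 58, 41, 98]
Step 3: min=41 at 5
  Swap: [20, 31, 41, 76, 58, 78, 98]

After 3 steps: [20, 31, 41, 76, 58, 78, 98]


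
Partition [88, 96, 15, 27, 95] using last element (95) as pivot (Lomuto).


Pivot: 95
  88 <= 95: advance i (no swap)
  15 <= 95: swap -> [88, 15, 96, 27, 95]
  27 <= 95: swap -> [88, 15, 27, 96, 95]
Place pivot at 3: [88, 15, 27, 95, 96]

Partitioned: [88, 15, 27, 95, 96]


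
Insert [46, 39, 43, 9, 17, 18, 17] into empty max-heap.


Insert 46: [46]
Insert 39: [46, 39]
Insert 43: [46, 39, 43]
Insert 9: [46, 39, 43, 9]
Insert 17: [46, 39, 43, 9, 17]
Insert 18: [46, 39, 43, 9, 17, 18]
Insert 17: [46, 39, 43, 9, 17, 18, 17]

Final heap: [46, 39, 43, 9, 17, 18, 17]


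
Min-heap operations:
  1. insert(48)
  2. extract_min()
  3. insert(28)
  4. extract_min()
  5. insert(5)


insert(48) -> [48]
extract_min()->48, []
insert(28) -> [28]
extract_min()->28, []
insert(5) -> [5]

Final heap: [5]


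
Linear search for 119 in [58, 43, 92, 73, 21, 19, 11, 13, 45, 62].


i=0: 58!=119
i=1: 43!=119
i=2: 92!=119
i=3: 73!=119
i=4: 21!=119
i=5: 19!=119
i=6: 11!=119
i=7: 13!=119
i=8: 45!=119
i=9: 62!=119

Not found, 10 comps


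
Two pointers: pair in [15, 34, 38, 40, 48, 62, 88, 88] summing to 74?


lo=0(15)+hi=7(88)=103
lo=0(15)+hi=6(88)=103
lo=0(15)+hi=5(62)=77
lo=0(15)+hi=4(48)=63
lo=1(34)+hi=4(48)=82
lo=1(34)+hi=3(40)=74

Yes: 34+40=74


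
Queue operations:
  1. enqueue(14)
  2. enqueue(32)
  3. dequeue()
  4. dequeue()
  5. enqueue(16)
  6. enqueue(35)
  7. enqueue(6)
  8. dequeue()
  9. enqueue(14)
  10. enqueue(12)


enqueue(14) -> [14]
enqueue(32) -> [14, 32]
dequeue()->14, [32]
dequeue()->32, []
enqueue(16) -> [16]
enqueue(35) -> [16, 35]
enqueue(6) -> [16, 35, 6]
dequeue()->16, [35, 6]
enqueue(14) -> [35, 6, 14]
enqueue(12) -> [35, 6, 14, 12]

Final queue: [35, 6, 14, 12]


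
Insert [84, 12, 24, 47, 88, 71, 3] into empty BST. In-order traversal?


Insert 84: root
Insert 12: L from 84
Insert 24: L from 84 -> R from 12
Insert 47: L from 84 -> R from 12 -> R from 24
Insert 88: R from 84
Insert 71: L from 84 -> R from 12 -> R from 24 -> R from 47
Insert 3: L from 84 -> L from 12

In-order: [3, 12, 24, 47, 71, 84, 88]


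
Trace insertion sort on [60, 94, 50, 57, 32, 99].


Initial: [60, 94, 50, 57, 32, 99]
Insert 94: [60, 94, 50, 57, 32, 99]
Insert 50: [50, 60, 94, 57, 32, 99]
Insert 57: [50, 57, 60, 94, 32, 99]
Insert 32: [32, 50, 57, 60, 94, 99]
Insert 99: [32, 50, 57, 60, 94, 99]

Sorted: [32, 50, 57, 60, 94, 99]


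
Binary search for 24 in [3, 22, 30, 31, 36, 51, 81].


Step 1: lo=0, hi=6, mid=3, val=31
Step 2: lo=0, hi=2, mid=1, val=22
Step 3: lo=2, hi=2, mid=2, val=30

Not found


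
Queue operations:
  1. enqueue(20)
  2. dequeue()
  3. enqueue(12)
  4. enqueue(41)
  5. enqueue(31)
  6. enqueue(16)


enqueue(20) -> [20]
dequeue()->20, []
enqueue(12) -> [12]
enqueue(41) -> [12, 41]
enqueue(31) -> [12, 41, 31]
enqueue(16) -> [12, 41, 31, 16]

Final queue: [12, 41, 31, 16]


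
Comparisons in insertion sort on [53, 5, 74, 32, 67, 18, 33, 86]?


Algorithm: insertion sort
Input: [53, 5, 74, 32, 67, 18, 33, 86]
Sorted: [5, 18, 32, 33, 53, 67, 74, 86]

17


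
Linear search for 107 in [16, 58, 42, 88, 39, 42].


i=0: 16!=107
i=1: 58!=107
i=2: 42!=107
i=3: 88!=107
i=4: 39!=107
i=5: 42!=107

Not found, 6 comps


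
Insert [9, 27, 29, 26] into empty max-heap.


Insert 9: [9]
Insert 27: [27, 9]
Insert 29: [29, 9, 27]
Insert 26: [29, 26, 27, 9]

Final heap: [29, 26, 27, 9]


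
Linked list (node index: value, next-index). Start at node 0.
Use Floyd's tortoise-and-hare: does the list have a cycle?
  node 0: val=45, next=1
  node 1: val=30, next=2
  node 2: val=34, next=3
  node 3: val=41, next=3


Floyd's tortoise (slow, +1) and hare (fast, +2):
  init: slow=0, fast=0
  step 1: slow=1, fast=2
  step 2: slow=2, fast=3
  step 3: slow=3, fast=3
  slow == fast at node 3: cycle detected

Cycle: yes


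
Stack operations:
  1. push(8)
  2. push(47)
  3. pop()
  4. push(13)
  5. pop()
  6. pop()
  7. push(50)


push(8) -> [8]
push(47) -> [8, 47]
pop()->47, [8]
push(13) -> [8, 13]
pop()->13, [8]
pop()->8, []
push(50) -> [50]

Final stack: [50]


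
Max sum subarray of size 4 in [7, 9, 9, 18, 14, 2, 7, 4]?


[0:4]: 43
[1:5]: 50
[2:6]: 43
[3:7]: 41
[4:8]: 27

Max: 50 at [1:5]


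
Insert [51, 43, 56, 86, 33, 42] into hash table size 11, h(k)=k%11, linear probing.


Insert 51: h=7 -> slot 7
Insert 43: h=10 -> slot 10
Insert 56: h=1 -> slot 1
Insert 86: h=9 -> slot 9
Insert 33: h=0 -> slot 0
Insert 42: h=9, 4 probes -> slot 2

Table: [33, 56, 42, None, None, None, None, 51, None, 86, 43]


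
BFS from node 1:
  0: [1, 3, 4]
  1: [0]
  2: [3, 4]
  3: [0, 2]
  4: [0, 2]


Visit 1, enqueue [0]
Visit 0, enqueue [3, 4]
Visit 3, enqueue [2]
Visit 4, enqueue []
Visit 2, enqueue []

BFS order: [1, 0, 3, 4, 2]


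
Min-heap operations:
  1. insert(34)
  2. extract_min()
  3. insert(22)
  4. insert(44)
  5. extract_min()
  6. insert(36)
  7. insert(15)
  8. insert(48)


insert(34) -> [34]
extract_min()->34, []
insert(22) -> [22]
insert(44) -> [22, 44]
extract_min()->22, [44]
insert(36) -> [36, 44]
insert(15) -> [15, 44, 36]
insert(48) -> [15, 44, 36, 48]

Final heap: [15, 44, 36, 48]


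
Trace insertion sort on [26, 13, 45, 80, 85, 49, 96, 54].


Initial: [26, 13, 45, 80, 85, 49, 96, 54]
Insert 13: [13, 26, 45, 80, 85, 49, 96, 54]
Insert 45: [13, 26, 45, 80, 85, 49, 96, 54]
Insert 80: [13, 26, 45, 80, 85, 49, 96, 54]
Insert 85: [13, 26, 45, 80, 85, 49, 96, 54]
Insert 49: [13, 26, 45, 49, 80, 85, 96, 54]
Insert 96: [13, 26, 45, 49, 80, 85, 96, 54]
Insert 54: [13, 26, 45, 49, 54, 80, 85, 96]

Sorted: [13, 26, 45, 49, 54, 80, 85, 96]


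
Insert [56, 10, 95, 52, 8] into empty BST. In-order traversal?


Insert 56: root
Insert 10: L from 56
Insert 95: R from 56
Insert 52: L from 56 -> R from 10
Insert 8: L from 56 -> L from 10

In-order: [8, 10, 52, 56, 95]


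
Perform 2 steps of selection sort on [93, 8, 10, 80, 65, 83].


Initial: [93, 8, 10, 80, 65, 83]
Step 1: min=8 at 1
  Swap: [8, 93, 10, 80, 65, 83]
Step 2: min=10 at 2
  Swap: [8, 10, 93, 80, 65, 83]

After 2 steps: [8, 10, 93, 80, 65, 83]


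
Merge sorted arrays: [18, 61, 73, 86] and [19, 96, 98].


Take 18 from A
Take 19 from B
Take 61 from A
Take 73 from A
Take 86 from A

Merged: [18, 19, 61, 73, 86, 96, 98]


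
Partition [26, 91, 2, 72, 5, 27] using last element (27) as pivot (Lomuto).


Pivot: 27
  26 <= 27: advance i (no swap)
  2 <= 27: swap -> [26, 2, 91, 72, 5, 27]
  5 <= 27: swap -> [26, 2, 5, 72, 91, 27]
Place pivot at 3: [26, 2, 5, 27, 91, 72]

Partitioned: [26, 2, 5, 27, 91, 72]


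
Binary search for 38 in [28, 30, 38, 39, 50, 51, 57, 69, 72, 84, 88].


Step 1: lo=0, hi=10, mid=5, val=51
Step 2: lo=0, hi=4, mid=2, val=38

Found at index 2


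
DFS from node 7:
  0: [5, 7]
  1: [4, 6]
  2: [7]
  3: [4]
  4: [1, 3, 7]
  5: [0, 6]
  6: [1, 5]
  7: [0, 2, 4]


Visit 7, push [4, 2, 0]
Visit 0, push [5]
Visit 5, push [6]
Visit 6, push [1]
Visit 1, push [4]
Visit 4, push [3]
Visit 3, push []
Visit 2, push []

DFS order: [7, 0, 5, 6, 1, 4, 3, 2]


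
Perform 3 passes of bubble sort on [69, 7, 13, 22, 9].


Initial: [69, 7, 13, 22, 9]
Pass 1: [7, 13, 22, 9, 69] (4 swaps)
Pass 2: [7, 13, 9, 22, 69] (1 swaps)
Pass 3: [7, 9, 13, 22, 69] (1 swaps)

After 3 passes: [7, 9, 13, 22, 69]


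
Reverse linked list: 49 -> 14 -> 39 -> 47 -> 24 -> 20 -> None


Step 1: curr=49, set curr.next=prev(None) | reversed so far: 49
Step 2: curr=14, set curr.next=prev(49) | reversed so far: 14 -> 49
Step 3: curr=39, set curr.next=prev(14) | reversed so far: 39 -> 14 -> 49
Step 4: curr=47, set curr.next=prev(39) | reversed so far: 47 -> 39 -> 14 -> 49
Step 5: curr=24, set curr.next=prev(47) | reversed so far: 24 -> 47 -> 39 -> 14 -> 49
Step 6: curr=20, set curr.next=prev(24) | reversed so far: 20 -> 24 -> 47 -> 39 -> 14 -> 49

20 -> 24 -> 47 -> 39 -> 14 -> 49 -> None


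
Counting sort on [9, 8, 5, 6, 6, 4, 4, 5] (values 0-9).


Input: [9, 8, 5, 6, 6, 4, 4, 5]
Counts: [0, 0, 0, 0, 2, 2, 2, 0, 1, 1]

Sorted: [4, 4, 5, 5, 6, 6, 8, 9]


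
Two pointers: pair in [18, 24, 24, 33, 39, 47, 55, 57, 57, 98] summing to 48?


lo=0(18)+hi=9(98)=116
lo=0(18)+hi=8(57)=75
lo=0(18)+hi=7(57)=75
lo=0(18)+hi=6(55)=73
lo=0(18)+hi=5(47)=65
lo=0(18)+hi=4(39)=57
lo=0(18)+hi=3(33)=51
lo=0(18)+hi=2(24)=42
lo=1(24)+hi=2(24)=48

Yes: 24+24=48


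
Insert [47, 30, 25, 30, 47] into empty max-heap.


Insert 47: [47]
Insert 30: [47, 30]
Insert 25: [47, 30, 25]
Insert 30: [47, 30, 25, 30]
Insert 47: [47, 47, 25, 30, 30]

Final heap: [47, 47, 25, 30, 30]


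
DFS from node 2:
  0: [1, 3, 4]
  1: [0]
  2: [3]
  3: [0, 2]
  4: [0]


Visit 2, push [3]
Visit 3, push [0]
Visit 0, push [4, 1]
Visit 1, push []
Visit 4, push []

DFS order: [2, 3, 0, 1, 4]


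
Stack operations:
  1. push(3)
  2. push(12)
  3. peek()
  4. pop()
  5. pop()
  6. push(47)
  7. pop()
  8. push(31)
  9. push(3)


push(3) -> [3]
push(12) -> [3, 12]
peek()->12
pop()->12, [3]
pop()->3, []
push(47) -> [47]
pop()->47, []
push(31) -> [31]
push(3) -> [31, 3]

Final stack: [31, 3]


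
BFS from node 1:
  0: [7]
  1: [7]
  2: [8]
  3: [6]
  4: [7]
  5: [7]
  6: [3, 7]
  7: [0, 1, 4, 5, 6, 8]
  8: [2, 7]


Visit 1, enqueue [7]
Visit 7, enqueue [0, 4, 5, 6, 8]
Visit 0, enqueue []
Visit 4, enqueue []
Visit 5, enqueue []
Visit 6, enqueue [3]
Visit 8, enqueue [2]
Visit 3, enqueue []
Visit 2, enqueue []

BFS order: [1, 7, 0, 4, 5, 6, 8, 3, 2]


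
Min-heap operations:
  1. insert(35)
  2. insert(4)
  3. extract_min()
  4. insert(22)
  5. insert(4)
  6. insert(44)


insert(35) -> [35]
insert(4) -> [4, 35]
extract_min()->4, [35]
insert(22) -> [22, 35]
insert(4) -> [4, 35, 22]
insert(44) -> [4, 35, 22, 44]

Final heap: [4, 35, 22, 44]


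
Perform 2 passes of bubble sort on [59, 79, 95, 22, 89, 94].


Initial: [59, 79, 95, 22, 89, 94]
Pass 1: [59, 79, 22, 89, 94, 95] (3 swaps)
Pass 2: [59, 22, 79, 89, 94, 95] (1 swaps)

After 2 passes: [59, 22, 79, 89, 94, 95]


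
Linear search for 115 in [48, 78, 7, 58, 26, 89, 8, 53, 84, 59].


i=0: 48!=115
i=1: 78!=115
i=2: 7!=115
i=3: 58!=115
i=4: 26!=115
i=5: 89!=115
i=6: 8!=115
i=7: 53!=115
i=8: 84!=115
i=9: 59!=115

Not found, 10 comps


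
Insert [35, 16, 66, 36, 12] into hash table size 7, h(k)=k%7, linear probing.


Insert 35: h=0 -> slot 0
Insert 16: h=2 -> slot 2
Insert 66: h=3 -> slot 3
Insert 36: h=1 -> slot 1
Insert 12: h=5 -> slot 5

Table: [35, 36, 16, 66, None, 12, None]


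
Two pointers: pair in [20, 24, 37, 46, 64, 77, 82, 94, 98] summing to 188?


lo=0(20)+hi=8(98)=118
lo=1(24)+hi=8(98)=122
lo=2(37)+hi=8(98)=135
lo=3(46)+hi=8(98)=144
lo=4(64)+hi=8(98)=162
lo=5(77)+hi=8(98)=175
lo=6(82)+hi=8(98)=180
lo=7(94)+hi=8(98)=192

No pair found


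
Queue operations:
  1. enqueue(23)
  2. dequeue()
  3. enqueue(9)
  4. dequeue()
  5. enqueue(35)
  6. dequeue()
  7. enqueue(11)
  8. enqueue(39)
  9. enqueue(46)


enqueue(23) -> [23]
dequeue()->23, []
enqueue(9) -> [9]
dequeue()->9, []
enqueue(35) -> [35]
dequeue()->35, []
enqueue(11) -> [11]
enqueue(39) -> [11, 39]
enqueue(46) -> [11, 39, 46]

Final queue: [11, 39, 46]


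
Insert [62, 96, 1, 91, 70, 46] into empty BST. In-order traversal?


Insert 62: root
Insert 96: R from 62
Insert 1: L from 62
Insert 91: R from 62 -> L from 96
Insert 70: R from 62 -> L from 96 -> L from 91
Insert 46: L from 62 -> R from 1

In-order: [1, 46, 62, 70, 91, 96]


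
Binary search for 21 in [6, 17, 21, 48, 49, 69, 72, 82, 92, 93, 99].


Step 1: lo=0, hi=10, mid=5, val=69
Step 2: lo=0, hi=4, mid=2, val=21

Found at index 2


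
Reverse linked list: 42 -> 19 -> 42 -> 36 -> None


Step 1: curr=42, set curr.next=prev(None) | reversed so far: 42
Step 2: curr=19, set curr.next=prev(42) | reversed so far: 19 -> 42
Step 3: curr=42, set curr.next=prev(19) | reversed so far: 42 -> 19 -> 42
Step 4: curr=36, set curr.next=prev(42) | reversed so far: 36 -> 42 -> 19 -> 42

36 -> 42 -> 19 -> 42 -> None


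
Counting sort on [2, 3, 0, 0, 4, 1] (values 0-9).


Input: [2, 3, 0, 0, 4, 1]
Counts: [2, 1, 1, 1, 1, 0, 0, 0, 0, 0]

Sorted: [0, 0, 1, 2, 3, 4]


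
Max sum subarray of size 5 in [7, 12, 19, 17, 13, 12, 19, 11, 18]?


[0:5]: 68
[1:6]: 73
[2:7]: 80
[3:8]: 72
[4:9]: 73

Max: 80 at [2:7]


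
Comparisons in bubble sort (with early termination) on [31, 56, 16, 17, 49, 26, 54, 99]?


Algorithm: bubble sort (with early termination)
Input: [31, 56, 16, 17, 49, 26, 54, 99]
Sorted: [16, 17, 26, 31, 49, 54, 56, 99]

22


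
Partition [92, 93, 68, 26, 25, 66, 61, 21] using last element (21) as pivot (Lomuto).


Pivot: 21
Place pivot at 0: [21, 93, 68, 26, 25, 66, 61, 92]

Partitioned: [21, 93, 68, 26, 25, 66, 61, 92]


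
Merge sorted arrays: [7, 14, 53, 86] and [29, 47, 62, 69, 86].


Take 7 from A
Take 14 from A
Take 29 from B
Take 47 from B
Take 53 from A
Take 62 from B
Take 69 from B
Take 86 from A

Merged: [7, 14, 29, 47, 53, 62, 69, 86, 86]


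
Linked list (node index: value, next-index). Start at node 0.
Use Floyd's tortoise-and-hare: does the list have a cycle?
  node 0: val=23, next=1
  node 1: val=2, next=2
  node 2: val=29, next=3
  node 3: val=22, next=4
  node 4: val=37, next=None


Floyd's tortoise (slow, +1) and hare (fast, +2):
  init: slow=0, fast=0
  step 1: slow=1, fast=2
  step 2: slow=2, fast=4
  step 3: fast -> None, no cycle

Cycle: no


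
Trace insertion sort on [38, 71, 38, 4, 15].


Initial: [38, 71, 38, 4, 15]
Insert 71: [38, 71, 38, 4, 15]
Insert 38: [38, 38, 71, 4, 15]
Insert 4: [4, 38, 38, 71, 15]
Insert 15: [4, 15, 38, 38, 71]

Sorted: [4, 15, 38, 38, 71]


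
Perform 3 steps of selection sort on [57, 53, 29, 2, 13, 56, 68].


Initial: [57, 53, 29, 2, 13, 56, 68]
Step 1: min=2 at 3
  Swap: [2, 53, 29, 57, 13, 56, 68]
Step 2: min=13 at 4
  Swap: [2, 13, 29, 57, 53, 56, 68]
Step 3: min=29 at 2
  Swap: [2, 13, 29, 57, 53, 56, 68]

After 3 steps: [2, 13, 29, 57, 53, 56, 68]


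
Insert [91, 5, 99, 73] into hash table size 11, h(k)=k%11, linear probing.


Insert 91: h=3 -> slot 3
Insert 5: h=5 -> slot 5
Insert 99: h=0 -> slot 0
Insert 73: h=7 -> slot 7

Table: [99, None, None, 91, None, 5, None, 73, None, None, None]


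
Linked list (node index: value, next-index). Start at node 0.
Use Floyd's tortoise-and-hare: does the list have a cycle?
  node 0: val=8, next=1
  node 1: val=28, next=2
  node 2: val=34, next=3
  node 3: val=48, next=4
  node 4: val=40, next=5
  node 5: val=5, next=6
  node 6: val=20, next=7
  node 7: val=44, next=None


Floyd's tortoise (slow, +1) and hare (fast, +2):
  init: slow=0, fast=0
  step 1: slow=1, fast=2
  step 2: slow=2, fast=4
  step 3: slow=3, fast=6
  step 4: fast 6->7->None, no cycle

Cycle: no


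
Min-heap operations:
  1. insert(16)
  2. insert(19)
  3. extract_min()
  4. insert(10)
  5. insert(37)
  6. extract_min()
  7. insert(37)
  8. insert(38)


insert(16) -> [16]
insert(19) -> [16, 19]
extract_min()->16, [19]
insert(10) -> [10, 19]
insert(37) -> [10, 19, 37]
extract_min()->10, [19, 37]
insert(37) -> [19, 37, 37]
insert(38) -> [19, 37, 37, 38]

Final heap: [19, 37, 37, 38]


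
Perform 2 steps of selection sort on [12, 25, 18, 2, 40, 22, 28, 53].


Initial: [12, 25, 18, 2, 40, 22, 28, 53]
Step 1: min=2 at 3
  Swap: [2, 25, 18, 12, 40, 22, 28, 53]
Step 2: min=12 at 3
  Swap: [2, 12, 18, 25, 40, 22, 28, 53]

After 2 steps: [2, 12, 18, 25, 40, 22, 28, 53]


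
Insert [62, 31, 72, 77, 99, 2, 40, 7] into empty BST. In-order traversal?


Insert 62: root
Insert 31: L from 62
Insert 72: R from 62
Insert 77: R from 62 -> R from 72
Insert 99: R from 62 -> R from 72 -> R from 77
Insert 2: L from 62 -> L from 31
Insert 40: L from 62 -> R from 31
Insert 7: L from 62 -> L from 31 -> R from 2

In-order: [2, 7, 31, 40, 62, 72, 77, 99]


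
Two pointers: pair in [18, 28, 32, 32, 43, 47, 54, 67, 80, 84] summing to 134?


lo=0(18)+hi=9(84)=102
lo=1(28)+hi=9(84)=112
lo=2(32)+hi=9(84)=116
lo=3(32)+hi=9(84)=116
lo=4(43)+hi=9(84)=127
lo=5(47)+hi=9(84)=131
lo=6(54)+hi=9(84)=138
lo=6(54)+hi=8(80)=134

Yes: 54+80=134


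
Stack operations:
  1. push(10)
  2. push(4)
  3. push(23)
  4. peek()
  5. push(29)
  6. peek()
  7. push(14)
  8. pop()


push(10) -> [10]
push(4) -> [10, 4]
push(23) -> [10, 4, 23]
peek()->23
push(29) -> [10, 4, 23, 29]
peek()->29
push(14) -> [10, 4, 23, 29, 14]
pop()->14, [10, 4, 23, 29]

Final stack: [10, 4, 23, 29]


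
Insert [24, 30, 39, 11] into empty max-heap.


Insert 24: [24]
Insert 30: [30, 24]
Insert 39: [39, 24, 30]
Insert 11: [39, 24, 30, 11]

Final heap: [39, 24, 30, 11]


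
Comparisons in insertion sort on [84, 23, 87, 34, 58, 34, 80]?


Algorithm: insertion sort
Input: [84, 23, 87, 34, 58, 34, 80]
Sorted: [23, 34, 34, 58, 80, 84, 87]

15


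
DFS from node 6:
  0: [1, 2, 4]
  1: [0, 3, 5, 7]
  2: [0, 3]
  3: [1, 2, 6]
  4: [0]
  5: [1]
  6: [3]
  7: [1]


Visit 6, push [3]
Visit 3, push [2, 1]
Visit 1, push [7, 5, 0]
Visit 0, push [4, 2]
Visit 2, push []
Visit 4, push []
Visit 5, push []
Visit 7, push []

DFS order: [6, 3, 1, 0, 2, 4, 5, 7]


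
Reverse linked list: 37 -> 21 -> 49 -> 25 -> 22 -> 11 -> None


Step 1: curr=37, set curr.next=prev(None) | reversed so far: 37
Step 2: curr=21, set curr.next=prev(37) | reversed so far: 21 -> 37
Step 3: curr=49, set curr.next=prev(21) | reversed so far: 49 -> 21 -> 37
Step 4: curr=25, set curr.next=prev(49) | reversed so far: 25 -> 49 -> 21 -> 37
Step 5: curr=22, set curr.next=prev(25) | reversed so far: 22 -> 25 -> 49 -> 21 -> 37
Step 6: curr=11, set curr.next=prev(22) | reversed so far: 11 -> 22 -> 25 -> 49 -> 21 -> 37

11 -> 22 -> 25 -> 49 -> 21 -> 37 -> None


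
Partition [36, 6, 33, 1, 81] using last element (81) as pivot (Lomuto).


Pivot: 81
  36 <= 81: advance i (no swap)
  6 <= 81: advance i (no swap)
  33 <= 81: advance i (no swap)
  1 <= 81: advance i (no swap)
Place pivot at 4: [36, 6, 33, 1, 81]

Partitioned: [36, 6, 33, 1, 81]


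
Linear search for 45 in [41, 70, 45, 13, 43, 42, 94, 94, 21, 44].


i=0: 41!=45
i=1: 70!=45
i=2: 45==45 found!

Found at 2, 3 comps


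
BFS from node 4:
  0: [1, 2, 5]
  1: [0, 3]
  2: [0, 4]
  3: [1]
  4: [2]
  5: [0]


Visit 4, enqueue [2]
Visit 2, enqueue [0]
Visit 0, enqueue [1, 5]
Visit 1, enqueue [3]
Visit 5, enqueue []
Visit 3, enqueue []

BFS order: [4, 2, 0, 1, 5, 3]


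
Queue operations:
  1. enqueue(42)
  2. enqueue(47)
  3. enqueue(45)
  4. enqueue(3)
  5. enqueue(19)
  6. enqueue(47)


enqueue(42) -> [42]
enqueue(47) -> [42, 47]
enqueue(45) -> [42, 47, 45]
enqueue(3) -> [42, 47, 45, 3]
enqueue(19) -> [42, 47, 45, 3, 19]
enqueue(47) -> [42, 47, 45, 3, 19, 47]

Final queue: [42, 47, 45, 3, 19, 47]


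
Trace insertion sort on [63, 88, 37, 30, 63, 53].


Initial: [63, 88, 37, 30, 63, 53]
Insert 88: [63, 88, 37, 30, 63, 53]
Insert 37: [37, 63, 88, 30, 63, 53]
Insert 30: [30, 37, 63, 88, 63, 53]
Insert 63: [30, 37, 63, 63, 88, 53]
Insert 53: [30, 37, 53, 63, 63, 88]

Sorted: [30, 37, 53, 63, 63, 88]


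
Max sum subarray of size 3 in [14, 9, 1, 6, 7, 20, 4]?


[0:3]: 24
[1:4]: 16
[2:5]: 14
[3:6]: 33
[4:7]: 31

Max: 33 at [3:6]


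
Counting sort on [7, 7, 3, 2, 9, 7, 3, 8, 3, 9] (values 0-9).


Input: [7, 7, 3, 2, 9, 7, 3, 8, 3, 9]
Counts: [0, 0, 1, 3, 0, 0, 0, 3, 1, 2]

Sorted: [2, 3, 3, 3, 7, 7, 7, 8, 9, 9]


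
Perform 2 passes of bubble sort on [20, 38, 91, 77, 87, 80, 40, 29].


Initial: [20, 38, 91, 77, 87, 80, 40, 29]
Pass 1: [20, 38, 77, 87, 80, 40, 29, 91] (5 swaps)
Pass 2: [20, 38, 77, 80, 40, 29, 87, 91] (3 swaps)

After 2 passes: [20, 38, 77, 80, 40, 29, 87, 91]


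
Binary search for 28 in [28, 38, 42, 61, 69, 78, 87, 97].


Step 1: lo=0, hi=7, mid=3, val=61
Step 2: lo=0, hi=2, mid=1, val=38
Step 3: lo=0, hi=0, mid=0, val=28

Found at index 0


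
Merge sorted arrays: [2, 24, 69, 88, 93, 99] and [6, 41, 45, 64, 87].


Take 2 from A
Take 6 from B
Take 24 from A
Take 41 from B
Take 45 from B
Take 64 from B
Take 69 from A
Take 87 from B

Merged: [2, 6, 24, 41, 45, 64, 69, 87, 88, 93, 99]


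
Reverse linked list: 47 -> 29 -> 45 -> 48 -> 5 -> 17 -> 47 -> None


Step 1: curr=47, set curr.next=prev(None) | reversed so far: 47
Step 2: curr=29, set curr.next=prev(47) | reversed so far: 29 -> 47
Step 3: curr=45, set curr.next=prev(29) | reversed so far: 45 -> 29 -> 47
Step 4: curr=48, set curr.next=prev(45) | reversed so far: 48 -> 45 -> 29 -> 47
Step 5: curr=5, set curr.next=prev(48) | reversed so far: 5 -> 48 -> 45 -> 29 -> 47
Step 6: curr=17, set curr.next=prev(5) | reversed so far: 17 -> 5 -> 48 -> 45 -> 29 -> 47
Step 7: curr=47, set curr.next=prev(17) | reversed so far: 47 -> 17 -> 5 -> 48 -> 45 -> 29 -> 47

47 -> 17 -> 5 -> 48 -> 45 -> 29 -> 47 -> None


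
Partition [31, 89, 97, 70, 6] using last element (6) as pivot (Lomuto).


Pivot: 6
Place pivot at 0: [6, 89, 97, 70, 31]

Partitioned: [6, 89, 97, 70, 31]


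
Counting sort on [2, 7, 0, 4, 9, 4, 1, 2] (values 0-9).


Input: [2, 7, 0, 4, 9, 4, 1, 2]
Counts: [1, 1, 2, 0, 2, 0, 0, 1, 0, 1]

Sorted: [0, 1, 2, 2, 4, 4, 7, 9]


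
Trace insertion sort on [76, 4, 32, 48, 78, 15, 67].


Initial: [76, 4, 32, 48, 78, 15, 67]
Insert 4: [4, 76, 32, 48, 78, 15, 67]
Insert 32: [4, 32, 76, 48, 78, 15, 67]
Insert 48: [4, 32, 48, 76, 78, 15, 67]
Insert 78: [4, 32, 48, 76, 78, 15, 67]
Insert 15: [4, 15, 32, 48, 76, 78, 67]
Insert 67: [4, 15, 32, 48, 67, 76, 78]

Sorted: [4, 15, 32, 48, 67, 76, 78]


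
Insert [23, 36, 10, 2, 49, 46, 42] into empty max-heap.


Insert 23: [23]
Insert 36: [36, 23]
Insert 10: [36, 23, 10]
Insert 2: [36, 23, 10, 2]
Insert 49: [49, 36, 10, 2, 23]
Insert 46: [49, 36, 46, 2, 23, 10]
Insert 42: [49, 36, 46, 2, 23, 10, 42]

Final heap: [49, 36, 46, 2, 23, 10, 42]


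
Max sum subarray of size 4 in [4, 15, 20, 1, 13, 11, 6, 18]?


[0:4]: 40
[1:5]: 49
[2:6]: 45
[3:7]: 31
[4:8]: 48

Max: 49 at [1:5]


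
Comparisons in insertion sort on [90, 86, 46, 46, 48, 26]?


Algorithm: insertion sort
Input: [90, 86, 46, 46, 48, 26]
Sorted: [26, 46, 46, 48, 86, 90]

14


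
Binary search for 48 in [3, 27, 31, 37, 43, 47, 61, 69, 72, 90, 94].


Step 1: lo=0, hi=10, mid=5, val=47
Step 2: lo=6, hi=10, mid=8, val=72
Step 3: lo=6, hi=7, mid=6, val=61

Not found


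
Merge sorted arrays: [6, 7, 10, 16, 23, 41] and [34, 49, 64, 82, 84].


Take 6 from A
Take 7 from A
Take 10 from A
Take 16 from A
Take 23 from A
Take 34 from B
Take 41 from A

Merged: [6, 7, 10, 16, 23, 34, 41, 49, 64, 82, 84]


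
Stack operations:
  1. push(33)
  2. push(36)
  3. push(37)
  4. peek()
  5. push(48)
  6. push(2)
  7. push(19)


push(33) -> [33]
push(36) -> [33, 36]
push(37) -> [33, 36, 37]
peek()->37
push(48) -> [33, 36, 37, 48]
push(2) -> [33, 36, 37, 48, 2]
push(19) -> [33, 36, 37, 48, 2, 19]

Final stack: [33, 36, 37, 48, 2, 19]


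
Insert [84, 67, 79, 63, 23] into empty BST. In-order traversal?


Insert 84: root
Insert 67: L from 84
Insert 79: L from 84 -> R from 67
Insert 63: L from 84 -> L from 67
Insert 23: L from 84 -> L from 67 -> L from 63

In-order: [23, 63, 67, 79, 84]


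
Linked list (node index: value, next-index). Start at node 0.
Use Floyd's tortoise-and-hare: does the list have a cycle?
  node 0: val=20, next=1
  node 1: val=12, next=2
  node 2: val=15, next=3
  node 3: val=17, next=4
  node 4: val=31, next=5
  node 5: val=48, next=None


Floyd's tortoise (slow, +1) and hare (fast, +2):
  init: slow=0, fast=0
  step 1: slow=1, fast=2
  step 2: slow=2, fast=4
  step 3: fast 4->5->None, no cycle

Cycle: no


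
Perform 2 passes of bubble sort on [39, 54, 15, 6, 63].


Initial: [39, 54, 15, 6, 63]
Pass 1: [39, 15, 6, 54, 63] (2 swaps)
Pass 2: [15, 6, 39, 54, 63] (2 swaps)

After 2 passes: [15, 6, 39, 54, 63]


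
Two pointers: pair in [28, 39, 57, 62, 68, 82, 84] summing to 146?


lo=0(28)+hi=6(84)=112
lo=1(39)+hi=6(84)=123
lo=2(57)+hi=6(84)=141
lo=3(62)+hi=6(84)=146

Yes: 62+84=146


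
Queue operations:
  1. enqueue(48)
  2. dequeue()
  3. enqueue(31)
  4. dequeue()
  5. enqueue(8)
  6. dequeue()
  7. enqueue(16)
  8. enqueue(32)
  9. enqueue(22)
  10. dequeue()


enqueue(48) -> [48]
dequeue()->48, []
enqueue(31) -> [31]
dequeue()->31, []
enqueue(8) -> [8]
dequeue()->8, []
enqueue(16) -> [16]
enqueue(32) -> [16, 32]
enqueue(22) -> [16, 32, 22]
dequeue()->16, [32, 22]

Final queue: [32, 22]


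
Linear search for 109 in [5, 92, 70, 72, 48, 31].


i=0: 5!=109
i=1: 92!=109
i=2: 70!=109
i=3: 72!=109
i=4: 48!=109
i=5: 31!=109

Not found, 6 comps


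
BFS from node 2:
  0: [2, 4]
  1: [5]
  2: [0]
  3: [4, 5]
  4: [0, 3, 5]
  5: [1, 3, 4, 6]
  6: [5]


Visit 2, enqueue [0]
Visit 0, enqueue [4]
Visit 4, enqueue [3, 5]
Visit 3, enqueue []
Visit 5, enqueue [1, 6]
Visit 1, enqueue []
Visit 6, enqueue []

BFS order: [2, 0, 4, 3, 5, 1, 6]


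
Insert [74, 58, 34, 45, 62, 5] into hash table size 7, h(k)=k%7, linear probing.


Insert 74: h=4 -> slot 4
Insert 58: h=2 -> slot 2
Insert 34: h=6 -> slot 6
Insert 45: h=3 -> slot 3
Insert 62: h=6, 1 probes -> slot 0
Insert 5: h=5 -> slot 5

Table: [62, None, 58, 45, 74, 5, 34]


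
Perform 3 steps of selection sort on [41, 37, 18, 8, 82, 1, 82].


Initial: [41, 37, 18, 8, 82, 1, 82]
Step 1: min=1 at 5
  Swap: [1, 37, 18, 8, 82, 41, 82]
Step 2: min=8 at 3
  Swap: [1, 8, 18, 37, 82, 41, 82]
Step 3: min=18 at 2
  Swap: [1, 8, 18, 37, 82, 41, 82]

After 3 steps: [1, 8, 18, 37, 82, 41, 82]


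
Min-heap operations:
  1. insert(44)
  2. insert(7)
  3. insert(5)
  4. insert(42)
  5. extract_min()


insert(44) -> [44]
insert(7) -> [7, 44]
insert(5) -> [5, 44, 7]
insert(42) -> [5, 42, 7, 44]
extract_min()->5, [7, 42, 44]

Final heap: [7, 42, 44]


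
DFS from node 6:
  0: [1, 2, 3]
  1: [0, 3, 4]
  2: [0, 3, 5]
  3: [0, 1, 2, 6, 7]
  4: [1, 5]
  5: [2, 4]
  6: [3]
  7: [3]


Visit 6, push [3]
Visit 3, push [7, 2, 1, 0]
Visit 0, push [2, 1]
Visit 1, push [4]
Visit 4, push [5]
Visit 5, push [2]
Visit 2, push []
Visit 7, push []

DFS order: [6, 3, 0, 1, 4, 5, 2, 7]


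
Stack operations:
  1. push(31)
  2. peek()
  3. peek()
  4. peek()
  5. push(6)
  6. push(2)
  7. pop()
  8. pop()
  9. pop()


push(31) -> [31]
peek()->31
peek()->31
peek()->31
push(6) -> [31, 6]
push(2) -> [31, 6, 2]
pop()->2, [31, 6]
pop()->6, [31]
pop()->31, []

Final stack: []


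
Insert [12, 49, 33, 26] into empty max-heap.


Insert 12: [12]
Insert 49: [49, 12]
Insert 33: [49, 12, 33]
Insert 26: [49, 26, 33, 12]

Final heap: [49, 26, 33, 12]


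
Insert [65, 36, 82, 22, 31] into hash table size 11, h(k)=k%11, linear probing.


Insert 65: h=10 -> slot 10
Insert 36: h=3 -> slot 3
Insert 82: h=5 -> slot 5
Insert 22: h=0 -> slot 0
Insert 31: h=9 -> slot 9

Table: [22, None, None, 36, None, 82, None, None, None, 31, 65]


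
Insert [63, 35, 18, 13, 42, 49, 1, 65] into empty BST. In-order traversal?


Insert 63: root
Insert 35: L from 63
Insert 18: L from 63 -> L from 35
Insert 13: L from 63 -> L from 35 -> L from 18
Insert 42: L from 63 -> R from 35
Insert 49: L from 63 -> R from 35 -> R from 42
Insert 1: L from 63 -> L from 35 -> L from 18 -> L from 13
Insert 65: R from 63

In-order: [1, 13, 18, 35, 42, 49, 63, 65]


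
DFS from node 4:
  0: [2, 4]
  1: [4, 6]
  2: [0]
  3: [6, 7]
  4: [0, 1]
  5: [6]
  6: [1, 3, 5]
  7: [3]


Visit 4, push [1, 0]
Visit 0, push [2]
Visit 2, push []
Visit 1, push [6]
Visit 6, push [5, 3]
Visit 3, push [7]
Visit 7, push []
Visit 5, push []

DFS order: [4, 0, 2, 1, 6, 3, 7, 5]


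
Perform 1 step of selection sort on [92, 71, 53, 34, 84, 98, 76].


Initial: [92, 71, 53, 34, 84, 98, 76]
Step 1: min=34 at 3
  Swap: [34, 71, 53, 92, 84, 98, 76]

After 1 step: [34, 71, 53, 92, 84, 98, 76]


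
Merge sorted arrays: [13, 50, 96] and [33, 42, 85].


Take 13 from A
Take 33 from B
Take 42 from B
Take 50 from A
Take 85 from B

Merged: [13, 33, 42, 50, 85, 96]


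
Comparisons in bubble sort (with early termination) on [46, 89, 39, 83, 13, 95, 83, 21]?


Algorithm: bubble sort (with early termination)
Input: [46, 89, 39, 83, 13, 95, 83, 21]
Sorted: [13, 21, 39, 46, 83, 83, 89, 95]

28


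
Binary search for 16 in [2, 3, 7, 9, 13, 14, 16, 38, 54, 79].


Step 1: lo=0, hi=9, mid=4, val=13
Step 2: lo=5, hi=9, mid=7, val=38
Step 3: lo=5, hi=6, mid=5, val=14
Step 4: lo=6, hi=6, mid=6, val=16

Found at index 6


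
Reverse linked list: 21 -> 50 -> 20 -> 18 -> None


Step 1: curr=21, set curr.next=prev(None) | reversed so far: 21
Step 2: curr=50, set curr.next=prev(21) | reversed so far: 50 -> 21
Step 3: curr=20, set curr.next=prev(50) | reversed so far: 20 -> 50 -> 21
Step 4: curr=18, set curr.next=prev(20) | reversed so far: 18 -> 20 -> 50 -> 21

18 -> 20 -> 50 -> 21 -> None


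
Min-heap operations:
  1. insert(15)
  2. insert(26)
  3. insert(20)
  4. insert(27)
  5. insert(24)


insert(15) -> [15]
insert(26) -> [15, 26]
insert(20) -> [15, 26, 20]
insert(27) -> [15, 26, 20, 27]
insert(24) -> [15, 24, 20, 27, 26]

Final heap: [15, 24, 20, 27, 26]


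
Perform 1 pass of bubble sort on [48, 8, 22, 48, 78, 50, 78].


Initial: [48, 8, 22, 48, 78, 50, 78]
Pass 1: [8, 22, 48, 48, 50, 78, 78] (3 swaps)

After 1 pass: [8, 22, 48, 48, 50, 78, 78]


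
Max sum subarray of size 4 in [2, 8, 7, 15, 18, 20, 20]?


[0:4]: 32
[1:5]: 48
[2:6]: 60
[3:7]: 73

Max: 73 at [3:7]


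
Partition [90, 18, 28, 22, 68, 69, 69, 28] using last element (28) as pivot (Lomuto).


Pivot: 28
  18 <= 28: swap -> [18, 90, 28, 22, 68, 69, 69, 28]
  28 <= 28: swap -> [18, 28, 90, 22, 68, 69, 69, 28]
  22 <= 28: swap -> [18, 28, 22, 90, 68, 69, 69, 28]
Place pivot at 3: [18, 28, 22, 28, 68, 69, 69, 90]

Partitioned: [18, 28, 22, 28, 68, 69, 69, 90]


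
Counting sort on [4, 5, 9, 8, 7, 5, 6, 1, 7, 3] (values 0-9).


Input: [4, 5, 9, 8, 7, 5, 6, 1, 7, 3]
Counts: [0, 1, 0, 1, 1, 2, 1, 2, 1, 1]

Sorted: [1, 3, 4, 5, 5, 6, 7, 7, 8, 9]


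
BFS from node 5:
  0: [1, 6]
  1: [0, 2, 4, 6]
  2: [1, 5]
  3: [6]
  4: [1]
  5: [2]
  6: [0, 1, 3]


Visit 5, enqueue [2]
Visit 2, enqueue [1]
Visit 1, enqueue [0, 4, 6]
Visit 0, enqueue []
Visit 4, enqueue []
Visit 6, enqueue [3]
Visit 3, enqueue []

BFS order: [5, 2, 1, 0, 4, 6, 3]


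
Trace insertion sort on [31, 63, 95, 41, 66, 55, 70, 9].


Initial: [31, 63, 95, 41, 66, 55, 70, 9]
Insert 63: [31, 63, 95, 41, 66, 55, 70, 9]
Insert 95: [31, 63, 95, 41, 66, 55, 70, 9]
Insert 41: [31, 41, 63, 95, 66, 55, 70, 9]
Insert 66: [31, 41, 63, 66, 95, 55, 70, 9]
Insert 55: [31, 41, 55, 63, 66, 95, 70, 9]
Insert 70: [31, 41, 55, 63, 66, 70, 95, 9]
Insert 9: [9, 31, 41, 55, 63, 66, 70, 95]

Sorted: [9, 31, 41, 55, 63, 66, 70, 95]
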